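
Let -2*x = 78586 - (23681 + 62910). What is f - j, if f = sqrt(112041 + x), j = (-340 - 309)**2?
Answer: -421201 + sqrt(464174)/2 ≈ -4.2086e+5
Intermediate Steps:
j = 421201 (j = (-649)**2 = 421201)
x = 8005/2 (x = -(78586 - (23681 + 62910))/2 = -(78586 - 1*86591)/2 = -(78586 - 86591)/2 = -1/2*(-8005) = 8005/2 ≈ 4002.5)
f = sqrt(464174)/2 (f = sqrt(112041 + 8005/2) = sqrt(232087/2) = sqrt(464174)/2 ≈ 340.65)
f - j = sqrt(464174)/2 - 1*421201 = sqrt(464174)/2 - 421201 = -421201 + sqrt(464174)/2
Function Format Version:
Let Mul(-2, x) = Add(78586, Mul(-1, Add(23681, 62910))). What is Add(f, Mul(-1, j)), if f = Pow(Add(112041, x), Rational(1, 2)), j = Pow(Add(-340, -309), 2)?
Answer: Add(-421201, Mul(Rational(1, 2), Pow(464174, Rational(1, 2)))) ≈ -4.2086e+5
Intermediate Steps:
j = 421201 (j = Pow(-649, 2) = 421201)
x = Rational(8005, 2) (x = Mul(Rational(-1, 2), Add(78586, Mul(-1, Add(23681, 62910)))) = Mul(Rational(-1, 2), Add(78586, Mul(-1, 86591))) = Mul(Rational(-1, 2), Add(78586, -86591)) = Mul(Rational(-1, 2), -8005) = Rational(8005, 2) ≈ 4002.5)
f = Mul(Rational(1, 2), Pow(464174, Rational(1, 2))) (f = Pow(Add(112041, Rational(8005, 2)), Rational(1, 2)) = Pow(Rational(232087, 2), Rational(1, 2)) = Mul(Rational(1, 2), Pow(464174, Rational(1, 2))) ≈ 340.65)
Add(f, Mul(-1, j)) = Add(Mul(Rational(1, 2), Pow(464174, Rational(1, 2))), Mul(-1, 421201)) = Add(Mul(Rational(1, 2), Pow(464174, Rational(1, 2))), -421201) = Add(-421201, Mul(Rational(1, 2), Pow(464174, Rational(1, 2))))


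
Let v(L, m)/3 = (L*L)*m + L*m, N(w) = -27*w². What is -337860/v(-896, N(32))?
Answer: 1877/369524736 ≈ 5.0795e-6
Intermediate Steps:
v(L, m) = 3*L*m + 3*m*L² (v(L, m) = 3*((L*L)*m + L*m) = 3*(L²*m + L*m) = 3*(m*L² + L*m) = 3*(L*m + m*L²) = 3*L*m + 3*m*L²)
-337860/v(-896, N(32)) = -337860*1/(74317824*(1 - 896)) = -337860/(3*(-896)*(-27*1024)*(-895)) = -337860/(3*(-896)*(-27648)*(-895)) = -337860/(-66514452480) = -337860*(-1/66514452480) = 1877/369524736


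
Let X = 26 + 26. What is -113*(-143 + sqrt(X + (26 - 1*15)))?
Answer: 16159 - 339*sqrt(7) ≈ 15262.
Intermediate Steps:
X = 52
-113*(-143 + sqrt(X + (26 - 1*15))) = -113*(-143 + sqrt(52 + (26 - 1*15))) = -113*(-143 + sqrt(52 + (26 - 15))) = -113*(-143 + sqrt(52 + 11)) = -113*(-143 + sqrt(63)) = -113*(-143 + 3*sqrt(7)) = 16159 - 339*sqrt(7)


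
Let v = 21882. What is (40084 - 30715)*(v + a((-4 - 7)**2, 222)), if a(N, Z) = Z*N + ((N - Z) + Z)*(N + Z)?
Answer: 845524143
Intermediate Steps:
a(N, Z) = N*Z + N*(N + Z)
(40084 - 30715)*(v + a((-4 - 7)**2, 222)) = (40084 - 30715)*(21882 + (-4 - 7)**2*((-4 - 7)**2 + 2*222)) = 9369*(21882 + (-11)**2*((-11)**2 + 444)) = 9369*(21882 + 121*(121 + 444)) = 9369*(21882 + 121*565) = 9369*(21882 + 68365) = 9369*90247 = 845524143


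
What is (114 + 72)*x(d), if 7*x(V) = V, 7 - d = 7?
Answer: 0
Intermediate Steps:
d = 0 (d = 7 - 1*7 = 7 - 7 = 0)
x(V) = V/7
(114 + 72)*x(d) = (114 + 72)*((⅐)*0) = 186*0 = 0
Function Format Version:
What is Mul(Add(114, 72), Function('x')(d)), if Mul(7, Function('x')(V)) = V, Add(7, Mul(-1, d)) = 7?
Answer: 0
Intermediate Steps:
d = 0 (d = Add(7, Mul(-1, 7)) = Add(7, -7) = 0)
Function('x')(V) = Mul(Rational(1, 7), V)
Mul(Add(114, 72), Function('x')(d)) = Mul(Add(114, 72), Mul(Rational(1, 7), 0)) = Mul(186, 0) = 0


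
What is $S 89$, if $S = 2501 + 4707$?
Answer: $641512$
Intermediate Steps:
$S = 7208$
$S 89 = 7208 \cdot 89 = 641512$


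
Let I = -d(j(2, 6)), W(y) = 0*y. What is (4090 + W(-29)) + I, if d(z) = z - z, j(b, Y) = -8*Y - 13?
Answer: 4090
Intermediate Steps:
j(b, Y) = -13 - 8*Y
d(z) = 0
W(y) = 0
I = 0 (I = -1*0 = 0)
(4090 + W(-29)) + I = (4090 + 0) + 0 = 4090 + 0 = 4090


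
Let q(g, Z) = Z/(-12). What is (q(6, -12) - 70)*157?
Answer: -10833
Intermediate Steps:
q(g, Z) = -Z/12 (q(g, Z) = Z*(-1/12) = -Z/12)
(q(6, -12) - 70)*157 = (-1/12*(-12) - 70)*157 = (1 - 70)*157 = -69*157 = -10833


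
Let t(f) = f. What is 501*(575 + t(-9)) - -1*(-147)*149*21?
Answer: -176397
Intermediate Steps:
501*(575 + t(-9)) - -1*(-147)*149*21 = 501*(575 - 9) - -1*(-147)*149*21 = 501*566 - 147*149*21 = 283566 - 21903*21 = 283566 - 1*459963 = 283566 - 459963 = -176397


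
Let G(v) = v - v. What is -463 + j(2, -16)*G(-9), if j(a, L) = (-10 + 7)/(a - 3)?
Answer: -463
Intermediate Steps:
G(v) = 0
j(a, L) = -3/(-3 + a)
-463 + j(2, -16)*G(-9) = -463 - 3/(-3 + 2)*0 = -463 - 3/(-1)*0 = -463 - 3*(-1)*0 = -463 + 3*0 = -463 + 0 = -463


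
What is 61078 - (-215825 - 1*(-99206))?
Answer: 177697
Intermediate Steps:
61078 - (-215825 - 1*(-99206)) = 61078 - (-215825 + 99206) = 61078 - 1*(-116619) = 61078 + 116619 = 177697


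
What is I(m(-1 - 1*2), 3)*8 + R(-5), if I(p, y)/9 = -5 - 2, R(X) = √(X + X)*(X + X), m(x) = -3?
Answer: -504 - 10*I*√10 ≈ -504.0 - 31.623*I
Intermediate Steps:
R(X) = 2*√2*X^(3/2) (R(X) = √(2*X)*(2*X) = (√2*√X)*(2*X) = 2*√2*X^(3/2))
I(p, y) = -63 (I(p, y) = 9*(-5 - 2) = 9*(-7) = -63)
I(m(-1 - 1*2), 3)*8 + R(-5) = -63*8 + 2*√2*(-5)^(3/2) = -504 + 2*√2*(-5*I*√5) = -504 - 10*I*√10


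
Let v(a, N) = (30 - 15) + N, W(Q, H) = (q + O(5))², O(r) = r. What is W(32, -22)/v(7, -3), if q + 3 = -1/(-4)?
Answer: 27/64 ≈ 0.42188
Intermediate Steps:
q = -11/4 (q = -3 - 1/(-4) = -3 - 1*(-¼) = -3 + ¼ = -11/4 ≈ -2.7500)
W(Q, H) = 81/16 (W(Q, H) = (-11/4 + 5)² = (9/4)² = 81/16)
v(a, N) = 15 + N
W(32, -22)/v(7, -3) = 81/(16*(15 - 3)) = (81/16)/12 = (81/16)*(1/12) = 27/64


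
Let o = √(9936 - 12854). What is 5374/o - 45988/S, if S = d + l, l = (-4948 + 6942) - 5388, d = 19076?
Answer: -22994/7841 - 2687*I*√2918/1459 ≈ -2.9325 - 99.484*I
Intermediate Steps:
o = I*√2918 (o = √(-2918) = I*√2918 ≈ 54.018*I)
l = -3394 (l = 1994 - 5388 = -3394)
S = 15682 (S = 19076 - 3394 = 15682)
5374/o - 45988/S = 5374/((I*√2918)) - 45988/15682 = 5374*(-I*√2918/2918) - 45988*1/15682 = -2687*I*√2918/1459 - 22994/7841 = -22994/7841 - 2687*I*√2918/1459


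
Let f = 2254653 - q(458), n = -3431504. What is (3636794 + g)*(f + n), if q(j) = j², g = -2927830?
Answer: -983060116860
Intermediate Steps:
f = 2044889 (f = 2254653 - 1*458² = 2254653 - 1*209764 = 2254653 - 209764 = 2044889)
(3636794 + g)*(f + n) = (3636794 - 2927830)*(2044889 - 3431504) = 708964*(-1386615) = -983060116860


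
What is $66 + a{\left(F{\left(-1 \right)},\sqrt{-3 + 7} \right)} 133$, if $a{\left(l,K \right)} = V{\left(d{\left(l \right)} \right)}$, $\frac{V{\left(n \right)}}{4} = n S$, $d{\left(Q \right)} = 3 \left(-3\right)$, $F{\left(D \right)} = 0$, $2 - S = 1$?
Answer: $-4722$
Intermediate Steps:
$S = 1$ ($S = 2 - 1 = 1$)
$d{\left(Q \right)} = -9$
$V{\left(n \right)} = 4 n$ ($V{\left(n \right)} = 4 n 1 = 4 n$)
$a{\left(l,K \right)} = -36$ ($a{\left(l,K \right)} = 4 \left(-9\right) = -36$)
$66 + a{\left(F{\left(-1 \right)},\sqrt{-3 + 7} \right)} 133 = 66 - 4788 = -4722$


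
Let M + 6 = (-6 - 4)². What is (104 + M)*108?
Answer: 21384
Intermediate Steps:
M = 94 (M = -6 + (-6 - 4)² = -6 + (-10)² = -6 + 100 = 94)
(104 + M)*108 = (104 + 94)*108 = 198*108 = 21384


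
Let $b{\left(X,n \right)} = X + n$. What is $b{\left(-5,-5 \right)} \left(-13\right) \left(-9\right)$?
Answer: $-1170$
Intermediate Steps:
$b{\left(-5,-5 \right)} \left(-13\right) \left(-9\right) = \left(-5 - 5\right) \left(-13\right) \left(-9\right) = \left(-10\right) \left(-13\right) \left(-9\right) = 130 \left(-9\right) = -1170$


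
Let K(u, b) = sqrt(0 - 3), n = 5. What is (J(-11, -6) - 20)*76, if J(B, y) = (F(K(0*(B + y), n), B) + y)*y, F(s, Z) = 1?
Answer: 760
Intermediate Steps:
K(u, b) = I*sqrt(3) (K(u, b) = sqrt(-3) = I*sqrt(3))
J(B, y) = y*(1 + y) (J(B, y) = (1 + y)*y = y*(1 + y))
(J(-11, -6) - 20)*76 = (-6*(1 - 6) - 20)*76 = (-6*(-5) - 20)*76 = (30 - 20)*76 = 10*76 = 760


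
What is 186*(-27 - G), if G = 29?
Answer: -10416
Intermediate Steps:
186*(-27 - G) = 186*(-27 - 1*29) = 186*(-27 - 29) = 186*(-56) = -10416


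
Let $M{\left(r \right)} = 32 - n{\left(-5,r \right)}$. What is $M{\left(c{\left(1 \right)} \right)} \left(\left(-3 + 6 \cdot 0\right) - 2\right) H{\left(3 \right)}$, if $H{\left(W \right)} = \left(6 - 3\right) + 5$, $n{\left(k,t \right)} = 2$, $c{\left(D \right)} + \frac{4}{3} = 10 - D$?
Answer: $-1200$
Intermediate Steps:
$c{\left(D \right)} = \frac{26}{3} - D$ ($c{\left(D \right)} = - \frac{4}{3} - \left(-10 + D\right) = \frac{26}{3} - D$)
$H{\left(W \right)} = 8$ ($H{\left(W \right)} = 3 + 5 = 8$)
$M{\left(r \right)} = 30$ ($M{\left(r \right)} = 32 - 2 = 30$)
$M{\left(c{\left(1 \right)} \right)} \left(\left(-3 + 6 \cdot 0\right) - 2\right) H{\left(3 \right)} = 30 \left(\left(-3 + 6 \cdot 0\right) - 2\right) 8 = 30 \left(\left(-3 + 0\right) - 2\right) 8 = 30 \left(-3 - 2\right) 8 = 30 \left(\left(-5\right) 8\right) = 30 \left(-40\right) = -1200$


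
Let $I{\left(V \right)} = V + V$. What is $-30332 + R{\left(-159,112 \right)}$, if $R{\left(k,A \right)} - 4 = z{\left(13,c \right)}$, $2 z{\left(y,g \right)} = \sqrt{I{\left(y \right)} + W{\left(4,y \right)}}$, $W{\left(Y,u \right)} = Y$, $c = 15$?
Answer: $-30328 + \frac{\sqrt{30}}{2} \approx -30325.0$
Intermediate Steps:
$I{\left(V \right)} = 2 V$
$z{\left(y,g \right)} = \frac{\sqrt{4 + 2 y}}{2}$ ($z{\left(y,g \right)} = \frac{\sqrt{2 y + 4}}{2} = \frac{\sqrt{4 + 2 y}}{2}$)
$R{\left(k,A \right)} = 4 + \frac{\sqrt{30}}{2}$ ($R{\left(k,A \right)} = 4 + \frac{\sqrt{4 + 2 \cdot 13}}{2} = 4 + \frac{\sqrt{4 + 26}}{2} = 4 + \frac{\sqrt{30}}{2}$)
$-30332 + R{\left(-159,112 \right)} = -30332 + \left(4 + \frac{\sqrt{30}}{2}\right) = -30328 + \frac{\sqrt{30}}{2}$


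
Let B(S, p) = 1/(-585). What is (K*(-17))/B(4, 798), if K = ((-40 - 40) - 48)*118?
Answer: -150209280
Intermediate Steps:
K = -15104 (K = (-80 - 48)*118 = -128*118 = -15104)
B(S, p) = -1/585
(K*(-17))/B(4, 798) = (-15104*(-17))/(-1/585) = 256768*(-585) = -150209280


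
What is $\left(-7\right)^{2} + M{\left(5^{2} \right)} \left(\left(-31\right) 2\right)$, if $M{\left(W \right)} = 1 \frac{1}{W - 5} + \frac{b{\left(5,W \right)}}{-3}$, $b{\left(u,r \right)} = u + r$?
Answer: $\frac{6659}{10} \approx 665.9$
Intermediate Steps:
$b{\left(u,r \right)} = r + u$
$M{\left(W \right)} = - \frac{5}{3} + \frac{1}{-5 + W} - \frac{W}{3}$ ($M{\left(W \right)} = 1 \frac{1}{W - 5} + \frac{W + 5}{-3} = 1 \frac{1}{-5 + W} + \left(5 + W\right) \left(- \frac{1}{3}\right) = \frac{1}{-5 + W} - \left(\frac{5}{3} + \frac{W}{3}\right) = - \frac{5}{3} + \frac{1}{-5 + W} - \frac{W}{3}$)
$\left(-7\right)^{2} + M{\left(5^{2} \right)} \left(\left(-31\right) 2\right) = \left(-7\right)^{2} + \frac{28 - \left(5^{2}\right)^{2}}{3 \left(-5 + 5^{2}\right)} \left(\left(-31\right) 2\right) = 49 + \frac{28 - 25^{2}}{3 \left(-5 + 25\right)} \left(-62\right) = 49 + \frac{28 - 625}{3 \cdot 20} \left(-62\right) = 49 + \frac{1}{3} \cdot \frac{1}{20} \left(28 - 625\right) \left(-62\right) = 49 + \frac{1}{3} \cdot \frac{1}{20} \left(-597\right) \left(-62\right) = 49 - - \frac{6169}{10} = 49 + \frac{6169}{10} = \frac{6659}{10}$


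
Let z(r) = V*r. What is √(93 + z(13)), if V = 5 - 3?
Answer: √119 ≈ 10.909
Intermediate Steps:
V = 2
z(r) = 2*r
√(93 + z(13)) = √(93 + 2*13) = √(93 + 26) = √119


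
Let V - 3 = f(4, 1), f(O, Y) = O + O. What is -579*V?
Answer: -6369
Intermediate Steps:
f(O, Y) = 2*O
V = 11 (V = 3 + 2*4 = 3 + 8 = 11)
-579*V = -579*11 = -6369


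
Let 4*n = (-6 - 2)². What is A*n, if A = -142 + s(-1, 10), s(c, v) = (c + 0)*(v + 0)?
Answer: -2432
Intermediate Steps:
s(c, v) = c*v
A = -152 (A = -142 - 1*10 = -142 - 10 = -152)
n = 16 (n = (-6 - 2)²/4 = (¼)*(-8)² = (¼)*64 = 16)
A*n = -152*16 = -2432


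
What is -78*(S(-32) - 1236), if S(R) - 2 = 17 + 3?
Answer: 94692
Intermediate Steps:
S(R) = 22 (S(R) = 2 + (17 + 3) = 2 + 20 = 22)
-78*(S(-32) - 1236) = -78*(22 - 1236) = -78*(-1214) = 94692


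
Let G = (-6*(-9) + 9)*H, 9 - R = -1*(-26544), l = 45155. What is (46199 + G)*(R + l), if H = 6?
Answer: 867263740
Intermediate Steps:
R = -26535 (R = 9 - (-1)*(-26544) = 9 - 1*26544 = 9 - 26544 = -26535)
G = 378 (G = (-6*(-9) + 9)*6 = (54 + 9)*6 = 63*6 = 378)
(46199 + G)*(R + l) = (46199 + 378)*(-26535 + 45155) = 46577*18620 = 867263740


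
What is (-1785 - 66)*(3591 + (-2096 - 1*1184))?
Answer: -575661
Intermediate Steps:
(-1785 - 66)*(3591 + (-2096 - 1*1184)) = -1851*(3591 + (-2096 - 1184)) = -1851*(3591 - 3280) = -1851*311 = -575661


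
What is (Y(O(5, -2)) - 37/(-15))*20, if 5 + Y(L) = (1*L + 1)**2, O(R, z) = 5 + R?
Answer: 7108/3 ≈ 2369.3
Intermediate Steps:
Y(L) = -5 + (1 + L)**2 (Y(L) = -5 + (1*L + 1)**2 = -5 + (L + 1)**2 = -5 + (1 + L)**2)
(Y(O(5, -2)) - 37/(-15))*20 = ((-5 + (1 + (5 + 5))**2) - 37/(-15))*20 = ((-5 + (1 + 10)**2) - 37*(-1/15))*20 = ((-5 + 11**2) + 37/15)*20 = ((-5 + 121) + 37/15)*20 = (116 + 37/15)*20 = (1777/15)*20 = 7108/3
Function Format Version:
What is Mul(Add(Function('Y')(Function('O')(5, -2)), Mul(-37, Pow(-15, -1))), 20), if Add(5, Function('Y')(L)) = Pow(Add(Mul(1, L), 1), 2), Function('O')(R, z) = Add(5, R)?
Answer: Rational(7108, 3) ≈ 2369.3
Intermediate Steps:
Function('Y')(L) = Add(-5, Pow(Add(1, L), 2)) (Function('Y')(L) = Add(-5, Pow(Add(Mul(1, L), 1), 2)) = Add(-5, Pow(Add(L, 1), 2)) = Add(-5, Pow(Add(1, L), 2)))
Mul(Add(Function('Y')(Function('O')(5, -2)), Mul(-37, Pow(-15, -1))), 20) = Mul(Add(Add(-5, Pow(Add(1, Add(5, 5)), 2)), Mul(-37, Pow(-15, -1))), 20) = Mul(Add(Add(-5, Pow(Add(1, 10), 2)), Mul(-37, Rational(-1, 15))), 20) = Mul(Add(Add(-5, Pow(11, 2)), Rational(37, 15)), 20) = Mul(Add(Add(-5, 121), Rational(37, 15)), 20) = Mul(Add(116, Rational(37, 15)), 20) = Mul(Rational(1777, 15), 20) = Rational(7108, 3)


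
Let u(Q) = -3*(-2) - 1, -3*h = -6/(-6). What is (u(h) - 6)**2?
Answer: 1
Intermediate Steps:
h = -1/3 (h = -(-2)/(-6) = -(-2)*(-1)/6 = -1/3*1 = -1/3 ≈ -0.33333)
u(Q) = 5 (u(Q) = 6 - 1 = 5)
(u(h) - 6)**2 = (5 - 6)**2 = (-1)**2 = 1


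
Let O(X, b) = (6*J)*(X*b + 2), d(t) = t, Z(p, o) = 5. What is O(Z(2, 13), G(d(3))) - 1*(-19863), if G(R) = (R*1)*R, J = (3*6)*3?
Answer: 35091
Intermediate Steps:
J = 54 (J = 18*3 = 54)
G(R) = R² (G(R) = R*R = R²)
O(X, b) = 648 + 324*X*b (O(X, b) = (6*54)*(X*b + 2) = 324*(2 + X*b) = 648 + 324*X*b)
O(Z(2, 13), G(d(3))) - 1*(-19863) = (648 + 324*5*3²) - 1*(-19863) = (648 + 324*5*9) + 19863 = (648 + 14580) + 19863 = 15228 + 19863 = 35091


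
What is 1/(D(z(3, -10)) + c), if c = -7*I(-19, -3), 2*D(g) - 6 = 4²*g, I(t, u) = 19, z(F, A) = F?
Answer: -1/106 ≈ -0.0094340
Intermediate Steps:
D(g) = 3 + 8*g (D(g) = 3 + (4²*g)/2 = 3 + (16*g)/2 = 3 + 8*g)
c = -133 (c = -7*19 = -133)
1/(D(z(3, -10)) + c) = 1/((3 + 8*3) - 133) = 1/((3 + 24) - 133) = 1/(27 - 133) = 1/(-106) = -1/106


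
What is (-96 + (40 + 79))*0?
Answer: 0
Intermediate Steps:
(-96 + (40 + 79))*0 = (-96 + 119)*0 = 23*0 = 0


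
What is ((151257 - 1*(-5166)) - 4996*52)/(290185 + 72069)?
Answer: -103369/362254 ≈ -0.28535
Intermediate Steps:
((151257 - 1*(-5166)) - 4996*52)/(290185 + 72069) = ((151257 + 5166) - 259792)/362254 = (156423 - 259792)*(1/362254) = -103369*1/362254 = -103369/362254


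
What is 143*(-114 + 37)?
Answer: -11011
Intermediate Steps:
143*(-114 + 37) = 143*(-77) = -11011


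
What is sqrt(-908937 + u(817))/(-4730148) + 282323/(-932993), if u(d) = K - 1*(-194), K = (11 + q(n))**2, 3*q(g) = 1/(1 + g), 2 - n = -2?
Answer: -282323/932993 - I*sqrt(204439619)/70952220 ≈ -0.3026 - 0.00020152*I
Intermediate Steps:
n = 4 (n = 2 - 1*(-2) = 2 + 2 = 4)
q(g) = 1/(3*(1 + g))
K = 27556/225 (K = (11 + 1/(3*(1 + 4)))**2 = (11 + (1/3)/5)**2 = (11 + (1/3)*(1/5))**2 = (11 + 1/15)**2 = (166/15)**2 = 27556/225 ≈ 122.47)
u(d) = 71206/225 (u(d) = 27556/225 - 1*(-194) = 27556/225 + 194 = 71206/225)
sqrt(-908937 + u(817))/(-4730148) + 282323/(-932993) = sqrt(-908937 + 71206/225)/(-4730148) + 282323/(-932993) = sqrt(-204439619/225)*(-1/4730148) + 282323*(-1/932993) = (I*sqrt(204439619)/15)*(-1/4730148) - 282323/932993 = -I*sqrt(204439619)/70952220 - 282323/932993 = -282323/932993 - I*sqrt(204439619)/70952220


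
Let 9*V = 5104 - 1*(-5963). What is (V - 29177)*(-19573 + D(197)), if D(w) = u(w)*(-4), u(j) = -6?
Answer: 1639027258/3 ≈ 5.4634e+8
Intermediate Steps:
V = 3689/3 (V = (5104 - 1*(-5963))/9 = (5104 + 5963)/9 = (⅑)*11067 = 3689/3 ≈ 1229.7)
D(w) = 24 (D(w) = -6*(-4) = 24)
(V - 29177)*(-19573 + D(197)) = (3689/3 - 29177)*(-19573 + 24) = -83842/3*(-19549) = 1639027258/3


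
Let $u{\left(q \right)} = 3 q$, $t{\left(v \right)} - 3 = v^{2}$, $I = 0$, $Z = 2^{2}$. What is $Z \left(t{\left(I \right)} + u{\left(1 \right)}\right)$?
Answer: $24$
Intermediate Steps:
$Z = 4$
$t{\left(v \right)} = 3 + v^{2}$
$Z \left(t{\left(I \right)} + u{\left(1 \right)}\right) = 4 \left(\left(3 + 0^{2}\right) + 3 \cdot 1\right) = 4 \left(\left(3 + 0\right) + 3\right) = 4 \left(3 + 3\right) = 4 \cdot 6 = 24$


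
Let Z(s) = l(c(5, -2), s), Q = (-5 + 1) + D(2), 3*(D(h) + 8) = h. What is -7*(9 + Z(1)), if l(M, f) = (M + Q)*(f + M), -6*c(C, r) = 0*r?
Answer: 49/3 ≈ 16.333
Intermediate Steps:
D(h) = -8 + h/3
c(C, r) = 0 (c(C, r) = -0*r = -⅙*0 = 0)
Q = -34/3 (Q = (-5 + 1) + (-8 + (⅓)*2) = -4 + (-8 + ⅔) = -4 - 22/3 = -34/3 ≈ -11.333)
l(M, f) = (-34/3 + M)*(M + f) (l(M, f) = (M - 34/3)*(f + M) = (-34/3 + M)*(M + f))
Z(s) = -34*s/3 (Z(s) = 0² - 34/3*0 - 34*s/3 + 0*s = 0 + 0 - 34*s/3 + 0 = -34*s/3)
-7*(9 + Z(1)) = -7*(9 - 34/3*1) = -7*(9 - 34/3) = -7*(-7/3) = 49/3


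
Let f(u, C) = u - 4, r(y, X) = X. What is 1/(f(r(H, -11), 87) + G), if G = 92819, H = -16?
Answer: 1/92804 ≈ 1.0775e-5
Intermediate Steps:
f(u, C) = -4 + u
1/(f(r(H, -11), 87) + G) = 1/((-4 - 11) + 92819) = 1/(-15 + 92819) = 1/92804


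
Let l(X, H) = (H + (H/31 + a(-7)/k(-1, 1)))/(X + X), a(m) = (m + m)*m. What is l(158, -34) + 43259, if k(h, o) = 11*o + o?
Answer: 2542585975/58776 ≈ 43259.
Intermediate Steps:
k(h, o) = 12*o
a(m) = 2*m² (a(m) = (2*m)*m = 2*m²)
l(X, H) = (49/6 + 32*H/31)/(2*X) (l(X, H) = (H + (H/31 + (2*(-7)²)/((12*1))))/(X + X) = (H + (H*(1/31) + (2*49)/12))/((2*X)) = (H + (H/31 + 98*(1/12)))*(1/(2*X)) = (H + (H/31 + 49/6))*(1/(2*X)) = (H + (49/6 + H/31))*(1/(2*X)) = (49/6 + 32*H/31)*(1/(2*X)) = (49/6 + 32*H/31)/(2*X))
l(158, -34) + 43259 = (1/372)*(1519 + 192*(-34))/158 + 43259 = (1/372)*(1/158)*(1519 - 6528) + 43259 = (1/372)*(1/158)*(-5009) + 43259 = -5009/58776 + 43259 = 2542585975/58776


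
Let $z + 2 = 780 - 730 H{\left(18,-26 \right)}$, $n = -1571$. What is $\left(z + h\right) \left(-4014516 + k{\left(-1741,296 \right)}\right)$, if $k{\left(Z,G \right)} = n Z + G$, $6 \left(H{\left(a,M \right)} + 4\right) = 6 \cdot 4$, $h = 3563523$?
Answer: $-4559129487809$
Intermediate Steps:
$H{\left(a,M \right)} = 0$ ($H{\left(a,M \right)} = -4 + \frac{6 \cdot 4}{6} = -4 + \frac{1}{6} \cdot 24 = -4 + 4 = 0$)
$k{\left(Z,G \right)} = G - 1571 Z$ ($k{\left(Z,G \right)} = - 1571 Z + G = G - 1571 Z$)
$z = 778$ ($z = -2 + \left(780 - 0\right) = -2 + \left(780 + 0\right) = -2 + 780 = 778$)
$\left(z + h\right) \left(-4014516 + k{\left(-1741,296 \right)}\right) = \left(778 + 3563523\right) \left(-4014516 + \left(296 - -2735111\right)\right) = 3564301 \left(-4014516 + \left(296 + 2735111\right)\right) = 3564301 \left(-4014516 + 2735407\right) = 3564301 \left(-1279109\right) = -4559129487809$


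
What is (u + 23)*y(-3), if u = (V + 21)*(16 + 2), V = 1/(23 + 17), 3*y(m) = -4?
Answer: -8029/15 ≈ -535.27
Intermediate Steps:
y(m) = -4/3 (y(m) = (1/3)*(-4) = -4/3)
V = 1/40 ≈ 0.025000
u = 7569/20 (u = (1/40 + 21)*(16 + 2) = (841/40)*18 = 7569/20 ≈ 378.45)
(u + 23)*y(-3) = (7569/20 + 23)*(-4/3) = (8029/20)*(-4/3) = -8029/15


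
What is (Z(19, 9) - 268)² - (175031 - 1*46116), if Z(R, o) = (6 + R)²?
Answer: -1466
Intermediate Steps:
(Z(19, 9) - 268)² - (175031 - 1*46116) = ((6 + 19)² - 268)² - (175031 - 1*46116) = (25² - 268)² - (175031 - 46116) = (625 - 268)² - 1*128915 = 357² - 128915 = 127449 - 128915 = -1466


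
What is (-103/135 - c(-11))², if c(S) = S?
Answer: 1909924/18225 ≈ 104.80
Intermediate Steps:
(-103/135 - c(-11))² = (-103/135 - 1*(-11))² = (-103*1/135 + 11)² = (-103/135 + 11)² = (1382/135)² = 1909924/18225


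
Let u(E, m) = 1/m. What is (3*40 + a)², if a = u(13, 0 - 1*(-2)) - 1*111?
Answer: 361/4 ≈ 90.250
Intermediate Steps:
a = -221/2 (a = 1/(0 - 1*(-2)) - 1*111 = 1/(0 + 2) - 111 = 1/2 - 111 = ½ - 111 = -221/2 ≈ -110.50)
(3*40 + a)² = (3*40 - 221/2)² = (120 - 221/2)² = (19/2)² = 361/4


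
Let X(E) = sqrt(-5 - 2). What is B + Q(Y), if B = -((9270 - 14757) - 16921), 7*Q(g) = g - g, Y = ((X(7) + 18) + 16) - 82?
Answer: 22408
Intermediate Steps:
X(E) = I*sqrt(7) (X(E) = sqrt(-7) = I*sqrt(7))
Y = -48 + I*sqrt(7) (Y = ((I*sqrt(7) + 18) + 16) - 82 = ((18 + I*sqrt(7)) + 16) - 82 = (34 + I*sqrt(7)) - 82 = -48 + I*sqrt(7) ≈ -48.0 + 2.6458*I)
Q(g) = 0 (Q(g) = (g - g)/7 = (1/7)*0 = 0)
B = 22408 (B = -(-5487 - 16921) = -1*(-22408) = 22408)
B + Q(Y) = 22408 + 0 = 22408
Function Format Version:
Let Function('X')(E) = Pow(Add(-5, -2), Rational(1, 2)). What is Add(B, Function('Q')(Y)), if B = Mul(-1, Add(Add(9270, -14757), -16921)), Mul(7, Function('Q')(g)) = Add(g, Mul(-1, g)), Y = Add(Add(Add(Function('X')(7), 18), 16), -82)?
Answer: 22408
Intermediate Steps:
Function('X')(E) = Mul(I, Pow(7, Rational(1, 2))) (Function('X')(E) = Pow(-7, Rational(1, 2)) = Mul(I, Pow(7, Rational(1, 2))))
Y = Add(-48, Mul(I, Pow(7, Rational(1, 2)))) (Y = Add(Add(Add(Mul(I, Pow(7, Rational(1, 2))), 18), 16), -82) = Add(Add(Add(18, Mul(I, Pow(7, Rational(1, 2)))), 16), -82) = Add(Add(34, Mul(I, Pow(7, Rational(1, 2)))), -82) = Add(-48, Mul(I, Pow(7, Rational(1, 2)))) ≈ Add(-48.000, Mul(2.6458, I)))
Function('Q')(g) = 0 (Function('Q')(g) = Mul(Rational(1, 7), Add(g, Mul(-1, g))) = Mul(Rational(1, 7), 0) = 0)
B = 22408 (B = Mul(-1, Add(-5487, -16921)) = Mul(-1, -22408) = 22408)
Add(B, Function('Q')(Y)) = Add(22408, 0) = 22408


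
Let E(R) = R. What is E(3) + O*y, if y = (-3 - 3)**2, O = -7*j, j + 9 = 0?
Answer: 2271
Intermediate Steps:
j = -9 (j = -9 + 0 = -9)
O = 63 (O = -7*(-9) = 63)
y = 36 (y = (-6)**2 = 36)
E(3) + O*y = 3 + 63*36 = 3 + 2268 = 2271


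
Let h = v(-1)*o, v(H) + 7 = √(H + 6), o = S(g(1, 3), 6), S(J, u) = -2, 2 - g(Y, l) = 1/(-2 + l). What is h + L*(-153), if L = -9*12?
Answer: 16538 - 2*√5 ≈ 16534.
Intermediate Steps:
g(Y, l) = 2 - 1/(-2 + l)
o = -2
v(H) = -7 + √(6 + H) (v(H) = -7 + √(H + 6) = -7 + √(6 + H))
h = 14 - 2*√5 (h = (-7 + √(6 - 1))*(-2) = (-7 + √5)*(-2) = 14 - 2*√5 ≈ 9.5279)
L = -108
h + L*(-153) = (14 - 2*√5) - 108*(-153) = (14 - 2*√5) + 16524 = 16538 - 2*√5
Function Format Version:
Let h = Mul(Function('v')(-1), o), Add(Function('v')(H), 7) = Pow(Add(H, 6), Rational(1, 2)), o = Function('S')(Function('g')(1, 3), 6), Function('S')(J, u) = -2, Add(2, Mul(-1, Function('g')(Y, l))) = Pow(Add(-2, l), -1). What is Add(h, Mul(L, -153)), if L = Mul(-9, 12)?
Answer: Add(16538, Mul(-2, Pow(5, Rational(1, 2)))) ≈ 16534.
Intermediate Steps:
Function('g')(Y, l) = Add(2, Mul(-1, Pow(Add(-2, l), -1)))
o = -2
Function('v')(H) = Add(-7, Pow(Add(6, H), Rational(1, 2))) (Function('v')(H) = Add(-7, Pow(Add(H, 6), Rational(1, 2))) = Add(-7, Pow(Add(6, H), Rational(1, 2))))
h = Add(14, Mul(-2, Pow(5, Rational(1, 2)))) (h = Mul(Add(-7, Pow(Add(6, -1), Rational(1, 2))), -2) = Mul(Add(-7, Pow(5, Rational(1, 2))), -2) = Add(14, Mul(-2, Pow(5, Rational(1, 2)))) ≈ 9.5279)
L = -108
Add(h, Mul(L, -153)) = Add(Add(14, Mul(-2, Pow(5, Rational(1, 2)))), Mul(-108, -153)) = Add(Add(14, Mul(-2, Pow(5, Rational(1, 2)))), 16524) = Add(16538, Mul(-2, Pow(5, Rational(1, 2))))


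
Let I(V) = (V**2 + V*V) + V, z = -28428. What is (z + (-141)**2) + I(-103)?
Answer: 12568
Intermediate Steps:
I(V) = V + 2*V**2 (I(V) = (V**2 + V**2) + V = 2*V**2 + V = V + 2*V**2)
(z + (-141)**2) + I(-103) = (-28428 + (-141)**2) - 103*(1 + 2*(-103)) = (-28428 + 19881) - 103*(1 - 206) = -8547 - 103*(-205) = -8547 + 21115 = 12568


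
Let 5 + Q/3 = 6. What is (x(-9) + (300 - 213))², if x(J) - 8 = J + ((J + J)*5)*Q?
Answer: 33856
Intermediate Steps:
Q = 3 (Q = -15 + 3*6 = -15 + 18 = 3)
x(J) = 8 + 31*J (x(J) = 8 + (J + ((J + J)*5)*3) = 8 + (J + ((2*J)*5)*3) = 8 + (J + (10*J)*3) = 8 + (J + 30*J) = 8 + 31*J)
(x(-9) + (300 - 213))² = ((8 + 31*(-9)) + (300 - 213))² = ((8 - 279) + 87)² = (-271 + 87)² = (-184)² = 33856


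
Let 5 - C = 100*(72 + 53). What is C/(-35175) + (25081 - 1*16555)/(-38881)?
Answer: 1770629/13025135 ≈ 0.13594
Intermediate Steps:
C = -12495 (C = 5 - 100*(72 + 53) = 5 - 100*125 = 5 - 1*12500 = 5 - 12500 = -12495)
C/(-35175) + (25081 - 1*16555)/(-38881) = -12495/(-35175) + (25081 - 1*16555)/(-38881) = -12495*(-1/35175) + (25081 - 16555)*(-1/38881) = 119/335 + 8526*(-1/38881) = 119/335 - 8526/38881 = 1770629/13025135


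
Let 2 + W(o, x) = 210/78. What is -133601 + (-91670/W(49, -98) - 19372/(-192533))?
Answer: -460946739079/1732797 ≈ -2.6601e+5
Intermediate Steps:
W(o, x) = 9/13 (W(o, x) = -2 + 210/78 = -2 + 210*(1/78) = -2 + 35/13 = 9/13)
-133601 + (-91670/W(49, -98) - 19372/(-192533)) = -133601 + (-91670/9/13 - 19372/(-192533)) = -133601 + (-91670*13/9 - 19372*(-1/192533)) = -133601 + (-1191710/9 + 19372/192533) = -133601 - 229443327082/1732797 = -460946739079/1732797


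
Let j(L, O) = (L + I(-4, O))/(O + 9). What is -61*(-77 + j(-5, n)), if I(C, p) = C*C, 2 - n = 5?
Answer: 27511/6 ≈ 4585.2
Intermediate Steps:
n = -3 (n = 2 - 1*5 = 2 - 5 = -3)
I(C, p) = C²
j(L, O) = (16 + L)/(9 + O) (j(L, O) = (L + (-4)²)/(O + 9) = (L + 16)/(9 + O) = (16 + L)/(9 + O))
-61*(-77 + j(-5, n)) = -61*(-77 + (16 - 5)/(9 - 3)) = -61*(-77 + 11/6) = -61*(-451/6) = 27511/6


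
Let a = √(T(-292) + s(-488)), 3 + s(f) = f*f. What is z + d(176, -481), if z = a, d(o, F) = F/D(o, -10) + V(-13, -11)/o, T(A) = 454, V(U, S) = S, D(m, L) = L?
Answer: 3843/80 + √238595 ≈ 536.50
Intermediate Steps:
s(f) = -3 + f² (s(f) = -3 + f*f = -3 + f²)
a = √238595 (a = √(454 + (-3 + (-488)²)) = √(454 + (-3 + 238144)) = √(454 + 238141) = √238595 ≈ 488.46)
d(o, F) = -11/o - F/10 (d(o, F) = F/(-10) - 11/o = F*(-⅒) - 11/o = -F/10 - 11/o = -11/o - F/10)
z = √238595 ≈ 488.46
z + d(176, -481) = √238595 + (-11/176 - ⅒*(-481)) = √238595 + (-11*1/176 + 481/10) = √238595 + (-1/16 + 481/10) = √238595 + 3843/80 = 3843/80 + √238595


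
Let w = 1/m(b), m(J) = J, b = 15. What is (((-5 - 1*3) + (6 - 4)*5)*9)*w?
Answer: 6/5 ≈ 1.2000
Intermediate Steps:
w = 1/15 ≈ 0.066667
(((-5 - 1*3) + (6 - 4)*5)*9)*w = (((-5 - 1*3) + (6 - 4)*5)*9)*(1/15) = (((-5 - 3) + 2*5)*9)*(1/15) = ((-8 + 10)*9)*(1/15) = (2*9)*(1/15) = 18*(1/15) = 6/5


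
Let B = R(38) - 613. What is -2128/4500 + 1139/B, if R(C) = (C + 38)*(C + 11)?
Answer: -7327/68625 ≈ -0.10677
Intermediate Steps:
R(C) = (11 + C)*(38 + C) (R(C) = (38 + C)*(11 + C) = (11 + C)*(38 + C))
B = 3111 (B = (418 + 38² + 49*38) - 613 = (418 + 1444 + 1862) - 613 = 3724 - 613 = 3111)
-2128/4500 + 1139/B = -2128/4500 + 1139/3111 = -2128*1/4500 + 1139*(1/3111) = -532/1125 + 67/183 = -7327/68625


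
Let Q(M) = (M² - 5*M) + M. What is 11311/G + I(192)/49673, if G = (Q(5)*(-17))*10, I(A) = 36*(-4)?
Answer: -561973703/42222050 ≈ -13.310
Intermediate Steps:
Q(M) = M² - 4*M
I(A) = -144
G = -850 (G = ((5*(-4 + 5))*(-17))*10 = ((5*1)*(-17))*10 = (5*(-17))*10 = -85*10 = -850)
11311/G + I(192)/49673 = 11311/(-850) - 144/49673 = 11311*(-1/850) - 144*1/49673 = -11311/850 - 144/49673 = -561973703/42222050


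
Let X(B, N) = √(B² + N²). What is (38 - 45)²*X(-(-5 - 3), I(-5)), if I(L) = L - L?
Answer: 392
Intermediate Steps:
I(L) = 0
(38 - 45)²*X(-(-5 - 3), I(-5)) = (38 - 45)²*√((-(-5 - 3))² + 0²) = (-7)²*√((-1*(-8))² + 0) = 49*√(8² + 0) = 49*√(64 + 0) = 49*√64 = 49*8 = 392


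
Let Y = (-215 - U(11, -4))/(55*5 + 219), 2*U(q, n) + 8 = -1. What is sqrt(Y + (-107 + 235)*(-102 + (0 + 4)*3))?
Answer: I*sqrt(2811398707)/494 ≈ 107.33*I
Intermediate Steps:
U(q, n) = -9/2 (U(q, n) = -4 + (1/2)*(-1) = -4 - 1/2 = -9/2)
Y = -421/988 (Y = (-215 - 1*(-9/2))/(55*5 + 219) = (-215 + 9/2)/(275 + 219) = -421/2/494 = -421/2*1/494 = -421/988 ≈ -0.42611)
sqrt(Y + (-107 + 235)*(-102 + (0 + 4)*3)) = sqrt(-421/988 + (-107 + 235)*(-102 + (0 + 4)*3)) = sqrt(-421/988 + 128*(-102 + 4*3)) = sqrt(-421/988 + 128*(-102 + 12)) = sqrt(-421/988 + 128*(-90)) = sqrt(-421/988 - 11520) = sqrt(-11382181/988) = I*sqrt(2811398707)/494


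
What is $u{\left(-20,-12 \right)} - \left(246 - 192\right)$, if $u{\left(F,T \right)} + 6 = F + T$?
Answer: $-92$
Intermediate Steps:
$u{\left(F,T \right)} = -6 + F + T$ ($u{\left(F,T \right)} = -6 + \left(F + T\right) = -6 + F + T$)
$u{\left(-20,-12 \right)} - \left(246 - 192\right) = \left(-6 - 20 - 12\right) - \left(246 - 192\right) = -38 - \left(246 - 192\right) = -38 - 54 = -92$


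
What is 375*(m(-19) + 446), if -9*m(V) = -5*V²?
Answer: 727375/3 ≈ 2.4246e+5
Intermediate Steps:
m(V) = 5*V²/9 (m(V) = -(-5)*V²/9 = 5*V²/9)
375*(m(-19) + 446) = 375*((5/9)*(-19)² + 446) = 375*((5/9)*361 + 446) = 375*(1805/9 + 446) = 375*(5819/9) = 727375/3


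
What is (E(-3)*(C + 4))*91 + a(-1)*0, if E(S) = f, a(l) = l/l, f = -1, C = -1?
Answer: -273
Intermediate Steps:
a(l) = 1
E(S) = -1
(E(-3)*(C + 4))*91 + a(-1)*0 = -(-1 + 4)*91 + 1*0 = -1*3*91 + 0 = -3*91 + 0 = -273 + 0 = -273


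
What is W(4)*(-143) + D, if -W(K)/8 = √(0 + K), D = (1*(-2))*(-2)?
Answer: 2292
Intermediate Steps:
D = 4 (D = -2*(-2) = 4)
W(K) = -8*√K (W(K) = -8*√(0 + K) = -8*√K)
W(4)*(-143) + D = -8*√4*(-143) + 4 = -8*2*(-143) + 4 = -16*(-143) + 4 = 2288 + 4 = 2292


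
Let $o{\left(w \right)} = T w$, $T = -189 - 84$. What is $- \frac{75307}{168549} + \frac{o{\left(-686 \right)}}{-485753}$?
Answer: $- \frac{68146120793}{81873182397} \approx -0.83234$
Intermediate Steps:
$T = -273$
$o{\left(w \right)} = - 273 w$
$- \frac{75307}{168549} + \frac{o{\left(-686 \right)}}{-485753} = - \frac{75307}{168549} + \frac{\left(-273\right) \left(-686\right)}{-485753} = \left(-75307\right) \frac{1}{168549} + 187278 \left(- \frac{1}{485753}\right) = - \frac{75307}{168549} - \frac{187278}{485753} = - \frac{68146120793}{81873182397}$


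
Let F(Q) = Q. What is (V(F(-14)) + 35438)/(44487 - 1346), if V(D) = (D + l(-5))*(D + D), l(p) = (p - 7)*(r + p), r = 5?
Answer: 35830/43141 ≈ 0.83053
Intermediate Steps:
l(p) = (-7 + p)*(5 + p) (l(p) = (p - 7)*(5 + p) = (-7 + p)*(5 + p))
V(D) = 2*D² (V(D) = (D + (-35 + (-5)² - 2*(-5)))*(D + D) = (D + (-35 + 25 + 10))*(2*D) = (D + 0)*(2*D) = D*(2*D) = 2*D²)
(V(F(-14)) + 35438)/(44487 - 1346) = (2*(-14)² + 35438)/(44487 - 1346) = (2*196 + 35438)/43141 = (392 + 35438)*(1/43141) = 35830*(1/43141) = 35830/43141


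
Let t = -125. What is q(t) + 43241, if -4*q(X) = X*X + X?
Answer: 39366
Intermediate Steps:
q(X) = -X/4 - X**2/4 (q(X) = -(X*X + X)/4 = -(X**2 + X)/4 = -(X + X**2)/4 = -X/4 - X**2/4)
q(t) + 43241 = -1/4*(-125)*(1 - 125) + 43241 = -1/4*(-125)*(-124) + 43241 = -3875 + 43241 = 39366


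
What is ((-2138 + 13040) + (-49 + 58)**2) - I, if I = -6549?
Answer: 17532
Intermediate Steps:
((-2138 + 13040) + (-49 + 58)**2) - I = ((-2138 + 13040) + (-49 + 58)**2) - 1*(-6549) = (10902 + 9**2) + 6549 = (10902 + 81) + 6549 = 10983 + 6549 = 17532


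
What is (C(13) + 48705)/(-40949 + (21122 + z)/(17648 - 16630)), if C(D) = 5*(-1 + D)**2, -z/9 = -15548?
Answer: -8385775/6920838 ≈ -1.2117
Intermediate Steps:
z = 139932 (z = -9*(-15548) = 139932)
(C(13) + 48705)/(-40949 + (21122 + z)/(17648 - 16630)) = (5*(-1 + 13)**2 + 48705)/(-40949 + (21122 + 139932)/(17648 - 16630)) = (5*12**2 + 48705)/(-40949 + 161054/1018) = (5*144 + 48705)/(-40949 + 161054*(1/1018)) = (720 + 48705)/(-40949 + 80527/509) = 49425/(-20762514/509) = 49425*(-509/20762514) = -8385775/6920838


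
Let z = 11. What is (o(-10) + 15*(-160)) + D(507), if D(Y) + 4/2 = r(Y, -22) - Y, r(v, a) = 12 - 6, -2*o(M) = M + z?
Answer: -5807/2 ≈ -2903.5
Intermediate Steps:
o(M) = -11/2 - M/2 (o(M) = -(M + 11)/2 = -(11 + M)/2 = -11/2 - M/2)
r(v, a) = 6
D(Y) = 4 - Y (D(Y) = -2 + (6 - Y) = 4 - Y)
(o(-10) + 15*(-160)) + D(507) = ((-11/2 - ½*(-10)) + 15*(-160)) + (4 - 1*507) = ((-11/2 + 5) - 2400) + (4 - 507) = (-½ - 2400) - 503 = -4801/2 - 503 = -5807/2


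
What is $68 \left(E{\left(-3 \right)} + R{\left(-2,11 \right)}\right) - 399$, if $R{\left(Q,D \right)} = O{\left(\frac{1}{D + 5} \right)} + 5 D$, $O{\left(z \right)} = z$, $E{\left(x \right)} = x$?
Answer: $\frac{12565}{4} \approx 3141.3$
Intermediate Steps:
$R{\left(Q,D \right)} = \frac{1}{5 + D} + 5 D$ ($R{\left(Q,D \right)} = \frac{1}{D + 5} + 5 D = \frac{1}{5 + D} + 5 D$)
$68 \left(E{\left(-3 \right)} + R{\left(-2,11 \right)}\right) - 399 = 68 \left(-3 + \frac{1 + 5 \cdot 11 \left(5 + 11\right)}{5 + 11}\right) - 399 = 68 \left(-3 + \frac{1 + 5 \cdot 11 \cdot 16}{16}\right) - 399 = 68 \left(-3 + \frac{1 + 880}{16}\right) - 399 = 68 \left(-3 + \frac{1}{16} \cdot 881\right) - 399 = 68 \left(-3 + \frac{881}{16}\right) - 399 = 68 \cdot \frac{833}{16} - 399 = \frac{14161}{4} - 399 = \frac{12565}{4}$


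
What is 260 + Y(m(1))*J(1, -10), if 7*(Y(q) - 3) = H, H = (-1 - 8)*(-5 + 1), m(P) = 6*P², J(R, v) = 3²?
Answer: 2333/7 ≈ 333.29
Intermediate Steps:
J(R, v) = 9
H = 36 (H = -9*(-4) = 36)
Y(q) = 57/7 (Y(q) = 3 + (⅐)*36 = 3 + 36/7 = 57/7)
260 + Y(m(1))*J(1, -10) = 260 + (57/7)*9 = 260 + 513/7 = 2333/7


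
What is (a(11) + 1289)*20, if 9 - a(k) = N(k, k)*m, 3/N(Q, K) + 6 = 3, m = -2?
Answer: 25920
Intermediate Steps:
N(Q, K) = -1 (N(Q, K) = 3/(-6 + 3) = 3/(-3) = 3*(-⅓) = -1)
a(k) = 7 (a(k) = 9 - (-1)*(-2) = 9 - 1*2 = 9 - 2 = 7)
(a(11) + 1289)*20 = (7 + 1289)*20 = 1296*20 = 25920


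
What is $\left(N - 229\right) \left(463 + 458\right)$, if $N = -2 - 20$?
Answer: $-231171$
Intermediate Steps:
$N = -22$ ($N = -2 - 20 = -22$)
$\left(N - 229\right) \left(463 + 458\right) = \left(-22 - 229\right) \left(463 + 458\right) = \left(-22 - 229\right) 921 = \left(-251\right) 921 = -231171$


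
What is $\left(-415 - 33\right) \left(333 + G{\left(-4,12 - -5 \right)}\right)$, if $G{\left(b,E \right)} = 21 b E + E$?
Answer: $482944$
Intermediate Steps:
$G{\left(b,E \right)} = E + 21 E b$ ($G{\left(b,E \right)} = 21 E b + E = E + 21 E b$)
$\left(-415 - 33\right) \left(333 + G{\left(-4,12 - -5 \right)}\right) = \left(-415 - 33\right) \left(333 + \left(12 - -5\right) \left(1 + 21 \left(-4\right)\right)\right) = - 448 \left(333 + \left(12 + 5\right) \left(1 - 84\right)\right) = - 448 \left(333 + 17 \left(-83\right)\right) = - 448 \left(333 - 1411\right) = \left(-448\right) \left(-1078\right) = 482944$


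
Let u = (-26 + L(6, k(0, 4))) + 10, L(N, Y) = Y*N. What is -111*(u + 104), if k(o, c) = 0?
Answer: -9768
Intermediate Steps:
L(N, Y) = N*Y
u = -16 (u = (-26 + 6*0) + 10 = (-26 + 0) + 10 = -26 + 10 = -16)
-111*(u + 104) = -111*(-16 + 104) = -111*88 = -9768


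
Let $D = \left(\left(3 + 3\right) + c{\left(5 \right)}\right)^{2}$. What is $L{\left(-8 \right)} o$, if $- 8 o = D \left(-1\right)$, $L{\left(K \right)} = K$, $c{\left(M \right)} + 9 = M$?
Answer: $-4$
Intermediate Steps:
$c{\left(M \right)} = -9 + M$
$D = 4$ ($D = \left(\left(3 + 3\right) + \left(-9 + 5\right)\right)^{2} = \left(6 - 4\right)^{2} = 2^{2} = 4$)
$o = \frac{1}{2}$ ($o = - \frac{4 \left(-1\right)}{8} = \left(- \frac{1}{8}\right) \left(-4\right) = \frac{1}{2} \approx 0.5$)
$L{\left(-8 \right)} o = \left(-8\right) \frac{1}{2} = -4$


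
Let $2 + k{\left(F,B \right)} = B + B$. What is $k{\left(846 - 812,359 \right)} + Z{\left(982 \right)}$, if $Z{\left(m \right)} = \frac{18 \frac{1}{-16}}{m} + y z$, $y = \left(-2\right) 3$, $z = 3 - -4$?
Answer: $\frac{5294935}{7856} \approx 674.0$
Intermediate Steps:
$z = 7$ ($z = 3 + 4 = 7$)
$y = -6$
$k{\left(F,B \right)} = -2 + 2 B$ ($k{\left(F,B \right)} = -2 + \left(B + B\right) = -2 + 2 B$)
$Z{\left(m \right)} = -42 - \frac{9}{8 m}$ ($Z{\left(m \right)} = \frac{18 \frac{1}{-16}}{m} - 42 = \frac{18 \left(- \frac{1}{16}\right)}{m} - 42 = - \frac{9}{8 m} - 42 = -42 - \frac{9}{8 m}$)
$k{\left(846 - 812,359 \right)} + Z{\left(982 \right)} = \left(-2 + 2 \cdot 359\right) - \left(42 + \frac{9}{8 \cdot 982}\right) = \left(-2 + 718\right) - \frac{329961}{7856} = 716 - \frac{329961}{7856} = \frac{5294935}{7856}$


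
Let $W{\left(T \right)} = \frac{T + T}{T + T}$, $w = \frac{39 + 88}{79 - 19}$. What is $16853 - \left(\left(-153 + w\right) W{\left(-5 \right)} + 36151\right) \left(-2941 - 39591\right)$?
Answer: $\frac{22967607226}{15} \approx 1.5312 \cdot 10^{9}$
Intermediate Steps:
$w = \frac{127}{60} \approx 2.1167$
$W{\left(T \right)} = 1$ ($W{\left(T \right)} = \frac{2 T}{2 T} = 2 T \frac{1}{2 T} = 1$)
$16853 - \left(\left(-153 + w\right) W{\left(-5 \right)} + 36151\right) \left(-2941 - 39591\right) = 16853 - \left(\left(-153 + \frac{127}{60}\right) 1 + 36151\right) \left(-2941 - 39591\right) = 16853 - \left(\left(- \frac{9053}{60}\right) 1 + 36151\right) \left(-42532\right) = 16853 - \left(- \frac{9053}{60} + 36151\right) \left(-42532\right) = 16853 - \frac{2160007}{60} \left(-42532\right) = 16853 - - \frac{22967354431}{15} = 16853 + \frac{22967354431}{15} = \frac{22967607226}{15}$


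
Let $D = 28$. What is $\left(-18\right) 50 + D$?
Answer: $-872$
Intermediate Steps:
$\left(-18\right) 50 + D = \left(-18\right) 50 + 28 = -900 + 28 = -872$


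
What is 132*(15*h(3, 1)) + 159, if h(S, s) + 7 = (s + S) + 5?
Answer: 4119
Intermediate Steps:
h(S, s) = -2 + S + s (h(S, s) = -7 + ((s + S) + 5) = -7 + ((S + s) + 5) = -7 + (5 + S + s) = -2 + S + s)
132*(15*h(3, 1)) + 159 = 132*(15*(-2 + 3 + 1)) + 159 = 132*(15*2) + 159 = 132*30 + 159 = 3960 + 159 = 4119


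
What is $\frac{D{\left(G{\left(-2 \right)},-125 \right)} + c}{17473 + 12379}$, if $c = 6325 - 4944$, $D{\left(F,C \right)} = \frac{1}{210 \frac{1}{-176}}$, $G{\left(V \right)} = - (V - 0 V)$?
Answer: $\frac{144917}{3134460} \approx 0.046233$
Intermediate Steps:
$G{\left(V \right)} = - V$ ($G{\left(V \right)} = - (V - 0) = - (V + 0) = - V$)
$D{\left(F,C \right)} = - \frac{88}{105}$ ($D{\left(F,C \right)} = \frac{1}{210 \left(- \frac{1}{176}\right)} = \frac{1}{- \frac{105}{88}} = - \frac{88}{105}$)
$c = 1381$
$\frac{D{\left(G{\left(-2 \right)},-125 \right)} + c}{17473 + 12379} = \frac{- \frac{88}{105} + 1381}{17473 + 12379} = \frac{144917}{105 \cdot 29852} = \frac{144917}{105} \cdot \frac{1}{29852} = \frac{144917}{3134460}$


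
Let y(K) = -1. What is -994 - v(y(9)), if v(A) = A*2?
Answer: -992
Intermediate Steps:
v(A) = 2*A
-994 - v(y(9)) = -994 - 2*(-1) = -994 - 1*(-2) = -994 + 2 = -992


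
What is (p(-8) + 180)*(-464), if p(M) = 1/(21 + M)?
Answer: -1086224/13 ≈ -83556.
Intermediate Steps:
(p(-8) + 180)*(-464) = (1/(21 - 8) + 180)*(-464) = (1/13 + 180)*(-464) = (2341/13)*(-464) = -1086224/13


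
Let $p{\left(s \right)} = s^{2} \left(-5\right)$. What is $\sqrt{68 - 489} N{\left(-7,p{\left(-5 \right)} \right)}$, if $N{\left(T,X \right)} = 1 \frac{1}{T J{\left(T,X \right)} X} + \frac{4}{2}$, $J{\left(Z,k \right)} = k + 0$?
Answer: $\frac{218749 i \sqrt{421}}{109375} \approx 41.036 i$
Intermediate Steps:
$J{\left(Z,k \right)} = k$
$p{\left(s \right)} = - 5 s^{2}$
$N{\left(T,X \right)} = 2 + \frac{1}{T X^{2}}$ ($N{\left(T,X \right)} = 1 \frac{1}{T X X} + \frac{4}{2} = 1 \frac{1}{T X^{2}} + 4 \cdot \frac{1}{2} = 1 \frac{1}{T X^{2}} + 2 = \frac{1}{T X^{2}} + 2 = 2 + \frac{1}{T X^{2}}$)
$\sqrt{68 - 489} N{\left(-7,p{\left(-5 \right)} \right)} = \sqrt{68 - 489} \left(2 + \frac{1}{\left(-7\right) 15625}\right) = \sqrt{-421} \left(2 - \frac{1}{7 \cdot 15625}\right) = i \sqrt{421} \left(2 - \frac{1}{7 \cdot 15625}\right) = i \sqrt{421} \left(2 - \frac{1}{109375}\right) = i \sqrt{421} \cdot \frac{218749}{109375} = \frac{218749 i \sqrt{421}}{109375}$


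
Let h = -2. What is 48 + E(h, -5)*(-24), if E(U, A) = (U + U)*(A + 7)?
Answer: 240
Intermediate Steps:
E(U, A) = 2*U*(7 + A) (E(U, A) = (2*U)*(7 + A) = 2*U*(7 + A))
48 + E(h, -5)*(-24) = 48 + (2*(-2)*(7 - 5))*(-24) = 48 + (2*(-2)*2)*(-24) = 48 - 8*(-24) = 48 + 192 = 240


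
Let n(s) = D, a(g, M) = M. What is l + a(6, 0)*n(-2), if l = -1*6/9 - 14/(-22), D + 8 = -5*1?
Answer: -1/33 ≈ -0.030303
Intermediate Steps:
D = -13 (D = -8 - 5*1 = -8 - 5 = -13)
l = -1/33 (l = -6*1/9 - 14*(-1/22) = -2/3 + 7/11 = -1/33 ≈ -0.030303)
n(s) = -13
l + a(6, 0)*n(-2) = -1/33 + 0*(-13) = -1/33 + 0 = -1/33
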